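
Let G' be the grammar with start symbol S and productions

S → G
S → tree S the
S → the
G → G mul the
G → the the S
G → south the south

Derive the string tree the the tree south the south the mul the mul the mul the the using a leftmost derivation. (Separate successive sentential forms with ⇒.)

S ⇒ tree S the ⇒ tree G the ⇒ tree G mul the the ⇒ tree G mul the mul the the ⇒ tree G mul the mul the mul the the ⇒ tree the the S mul the mul the mul the the ⇒ tree the the tree S the mul the mul the mul the the ⇒ tree the the tree G the mul the mul the mul the the ⇒ tree the the tree south the south the mul the mul the mul the the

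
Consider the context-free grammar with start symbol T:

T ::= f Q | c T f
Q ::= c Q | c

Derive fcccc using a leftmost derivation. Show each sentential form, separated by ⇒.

T ⇒ fQ ⇒ fcQ ⇒ fccQ ⇒ fcccQ ⇒ fcccc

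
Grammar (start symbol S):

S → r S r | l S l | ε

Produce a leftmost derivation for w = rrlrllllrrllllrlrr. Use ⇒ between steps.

S ⇒ rSr ⇒ rrSrr ⇒ rrlSlrr ⇒ rrlrSrlrr ⇒ rrlrlSlrlrr ⇒ rrlrllSllrlrr ⇒ rrlrlllSlllrlrr ⇒ rrlrllllSllllrlrr ⇒ rrlrllllrSrllllrlrr ⇒ rrlrllllrrllllrlrr

S ⇒ rSr   [S → r S r]
rSr ⇒ rrSrr   [S → r S r]
rrSrr ⇒ rrlSlrr   [S → l S l]
rrlSlrr ⇒ rrlrSrlrr   [S → r S r]
rrlrSrlrr ⇒ rrlrlSlrlrr   [S → l S l]
rrlrlSlrlrr ⇒ rrlrllSllrlrr   [S → l S l]
rrlrllSllrlrr ⇒ rrlrlllSlllrlrr   [S → l S l]
rrlrlllSlllrlrr ⇒ rrlrllllSllllrlrr   [S → l S l]
rrlrllllSllllrlrr ⇒ rrlrllllrSrllllrlrr   [S → r S r]
rrlrllllrSrllllrlrr ⇒ rrlrllllrrllllrlrr   [S → ε]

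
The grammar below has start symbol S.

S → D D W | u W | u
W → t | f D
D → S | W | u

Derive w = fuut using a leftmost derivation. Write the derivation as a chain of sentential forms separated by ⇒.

S ⇒ DDW ⇒ WDW ⇒ fDDW ⇒ fuDW ⇒ fuuW ⇒ fuut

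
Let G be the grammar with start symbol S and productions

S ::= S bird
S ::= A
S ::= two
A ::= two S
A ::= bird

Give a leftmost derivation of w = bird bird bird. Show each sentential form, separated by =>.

S => S bird => S bird bird => A bird bird => bird bird bird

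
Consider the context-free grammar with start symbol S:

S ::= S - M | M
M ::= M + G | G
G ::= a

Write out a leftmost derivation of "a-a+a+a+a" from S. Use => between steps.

S=>S-M=>M-M=>G-M=>a-M=>a-M+G=>a-M+G+G=>a-M+G+G+G=>a-G+G+G+G=>a-a+G+G+G=>a-a+a+G+G=>a-a+a+a+G=>a-a+a+a+a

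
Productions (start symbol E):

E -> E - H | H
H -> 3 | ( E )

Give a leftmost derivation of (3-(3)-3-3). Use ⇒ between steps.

E ⇒ H ⇒ (E) ⇒ (E-H) ⇒ (E-H-H) ⇒ (E-H-H-H) ⇒ (H-H-H-H) ⇒ (3-H-H-H) ⇒ (3-(E)-H-H) ⇒ (3-(H)-H-H) ⇒ (3-(3)-H-H) ⇒ (3-(3)-3-H) ⇒ (3-(3)-3-3)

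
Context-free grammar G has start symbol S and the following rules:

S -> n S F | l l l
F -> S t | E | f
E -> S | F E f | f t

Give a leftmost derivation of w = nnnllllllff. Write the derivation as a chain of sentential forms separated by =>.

S => nSF => nnSFF => nnnSFFF => nnnlllFFF => nnnlllEFF => nnnlllSFF => nnnllllllFF => nnnllllllfF => nnnllllllff

S => nSF   [S -> n S F]
nSF => nnSFF   [S -> n S F]
nnSFF => nnnSFFF   [S -> n S F]
nnnSFFF => nnnlllFFF   [S -> l l l]
nnnlllFFF => nnnlllEFF   [F -> E]
nnnlllEFF => nnnlllSFF   [E -> S]
nnnlllSFF => nnnllllllFF   [S -> l l l]
nnnllllllFF => nnnllllllfF   [F -> f]
nnnllllllfF => nnnllllllff   [F -> f]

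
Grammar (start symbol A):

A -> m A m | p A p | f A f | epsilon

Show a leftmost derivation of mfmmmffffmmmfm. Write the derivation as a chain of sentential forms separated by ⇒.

A ⇒ mAm ⇒ mfAfm ⇒ mfmAmfm ⇒ mfmmAmmfm ⇒ mfmmmAmmmfm ⇒ mfmmmfAfmmmfm ⇒ mfmmmffAffmmmfm ⇒ mfmmmffffmmmfm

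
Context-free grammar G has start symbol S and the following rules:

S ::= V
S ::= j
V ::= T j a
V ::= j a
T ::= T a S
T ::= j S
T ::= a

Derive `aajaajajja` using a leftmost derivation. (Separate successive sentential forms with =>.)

S => V   [S ::= V]
V => Tja   [V ::= T j a]
Tja => TaSja   [T ::= T a S]
TaSja => TaSaSja   [T ::= T a S]
TaSaSja => TaSaSaSja   [T ::= T a S]
TaSaSaSja => aaSaSaSja   [T ::= a]
aaSaSaSja => aaVaSaSja   [S ::= V]
aaVaSaSja => aajaaSaSja   [V ::= j a]
aajaaSaSja => aajaajaSja   [S ::= j]
aajaajaSja => aajaajajja   [S ::= j]

S => V => Tja => TaSja => TaSaSja => TaSaSaSja => aaSaSaSja => aaVaSaSja => aajaaSaSja => aajaajaSja => aajaajajja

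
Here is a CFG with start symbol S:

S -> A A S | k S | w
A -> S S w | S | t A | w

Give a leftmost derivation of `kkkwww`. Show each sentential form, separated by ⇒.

S ⇒ kS ⇒ kkS ⇒ kkkS ⇒ kkkAAS ⇒ kkkSAS ⇒ kkkwAS ⇒ kkkwwS ⇒ kkkwww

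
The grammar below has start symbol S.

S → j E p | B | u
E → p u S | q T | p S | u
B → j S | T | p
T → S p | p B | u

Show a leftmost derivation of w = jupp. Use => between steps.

S => B => T => Sp => jEpp => jupp

S => B   [S → B]
B => T   [B → T]
T => Sp   [T → S p]
Sp => jEpp   [S → j E p]
jEpp => jupp   [E → u]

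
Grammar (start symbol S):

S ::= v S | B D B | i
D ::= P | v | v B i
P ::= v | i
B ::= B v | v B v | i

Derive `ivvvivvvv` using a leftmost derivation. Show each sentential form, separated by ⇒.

S ⇒ BDB   [S ::= B D B]
BDB ⇒ BvDB   [B ::= B v]
BvDB ⇒ ivDB   [B ::= i]
ivDB ⇒ ivPB   [D ::= P]
ivPB ⇒ ivvB   [P ::= v]
ivvB ⇒ ivvBv   [B ::= B v]
ivvBv ⇒ ivvBvv   [B ::= B v]
ivvBvv ⇒ ivvBvvv   [B ::= B v]
ivvBvvv ⇒ ivvvBvvvv   [B ::= v B v]
ivvvBvvvv ⇒ ivvvivvvv   [B ::= i]

S⇒BDB⇒BvDB⇒ivDB⇒ivPB⇒ivvB⇒ivvBv⇒ivvBvv⇒ivvBvvv⇒ivvvBvvvv⇒ivvvivvvv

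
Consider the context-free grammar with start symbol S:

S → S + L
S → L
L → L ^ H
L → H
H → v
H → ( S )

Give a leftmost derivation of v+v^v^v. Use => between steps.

S => S+L => L+L => H+L => v+L => v+L^H => v+L^H^H => v+H^H^H => v+v^H^H => v+v^v^H => v+v^v^v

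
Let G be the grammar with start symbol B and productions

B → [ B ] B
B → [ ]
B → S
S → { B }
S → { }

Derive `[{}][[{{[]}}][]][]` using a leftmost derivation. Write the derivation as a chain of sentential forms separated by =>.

B => [B]B   [B → [ B ] B]
[B]B => [S]B   [B → S]
[S]B => [{}]B   [S → { }]
[{}]B => [{}][B]B   [B → [ B ] B]
[{}][B]B => [{}][[B]B]B   [B → [ B ] B]
[{}][[B]B]B => [{}][[S]B]B   [B → S]
[{}][[S]B]B => [{}][[{B}]B]B   [S → { B }]
[{}][[{B}]B]B => [{}][[{S}]B]B   [B → S]
[{}][[{S}]B]B => [{}][[{{B}}]B]B   [S → { B }]
[{}][[{{B}}]B]B => [{}][[{{[]}}]B]B   [B → [ ]]
[{}][[{{[]}}]B]B => [{}][[{{[]}}][]]B   [B → [ ]]
[{}][[{{[]}}][]]B => [{}][[{{[]}}][]][]   [B → [ ]]

B => [B]B => [S]B => [{}]B => [{}][B]B => [{}][[B]B]B => [{}][[S]B]B => [{}][[{B}]B]B => [{}][[{S}]B]B => [{}][[{{B}}]B]B => [{}][[{{[]}}]B]B => [{}][[{{[]}}][]]B => [{}][[{{[]}}][]][]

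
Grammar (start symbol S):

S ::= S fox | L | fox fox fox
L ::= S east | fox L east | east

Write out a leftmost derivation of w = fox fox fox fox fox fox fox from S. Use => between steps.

S => S fox => S fox fox => S fox fox fox => S fox fox fox fox => fox fox fox fox fox fox fox

S => S fox   [S ::= S fox]
S fox => S fox fox   [S ::= S fox]
S fox fox => S fox fox fox   [S ::= S fox]
S fox fox fox => S fox fox fox fox   [S ::= S fox]
S fox fox fox fox => fox fox fox fox fox fox fox   [S ::= fox fox fox]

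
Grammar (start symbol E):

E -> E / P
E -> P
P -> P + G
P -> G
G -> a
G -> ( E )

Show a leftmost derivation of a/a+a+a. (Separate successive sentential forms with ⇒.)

E ⇒ E/P ⇒ P/P ⇒ G/P ⇒ a/P ⇒ a/P+G ⇒ a/P+G+G ⇒ a/G+G+G ⇒ a/a+G+G ⇒ a/a+a+G ⇒ a/a+a+a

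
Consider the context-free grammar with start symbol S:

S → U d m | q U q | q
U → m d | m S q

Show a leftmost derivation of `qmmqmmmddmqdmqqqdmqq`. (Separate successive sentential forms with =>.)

S => qUq => qmSqq => qmUdmqq => qmmSqdmqq => qmmqUqqdmqq => qmmqmSqqqdmqq => qmmqmUdmqqqdmqq => qmmqmmSqdmqqqdmqq => qmmqmmUdmqdmqqqdmqq => qmmqmmmddmqdmqqqdmqq

S => qUq   [S → q U q]
qUq => qmSqq   [U → m S q]
qmSqq => qmUdmqq   [S → U d m]
qmUdmqq => qmmSqdmqq   [U → m S q]
qmmSqdmqq => qmmqUqqdmqq   [S → q U q]
qmmqUqqdmqq => qmmqmSqqqdmqq   [U → m S q]
qmmqmSqqqdmqq => qmmqmUdmqqqdmqq   [S → U d m]
qmmqmUdmqqqdmqq => qmmqmmSqdmqqqdmqq   [U → m S q]
qmmqmmSqdmqqqdmqq => qmmqmmUdmqdmqqqdmqq   [S → U d m]
qmmqmmUdmqdmqqqdmqq => qmmqmmmddmqdmqqqdmqq   [U → m d]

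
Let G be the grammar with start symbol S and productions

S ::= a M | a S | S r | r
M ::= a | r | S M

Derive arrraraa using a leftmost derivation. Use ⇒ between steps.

S ⇒ aM   [S ::= a M]
aM ⇒ aSM   [M ::= S M]
aSM ⇒ aSrM   [S ::= S r]
aSrM ⇒ arrM   [S ::= r]
arrM ⇒ arrSM   [M ::= S M]
arrSM ⇒ arrrM   [S ::= r]
arrrM ⇒ arrrSM   [M ::= S M]
arrrSM ⇒ arrraMM   [S ::= a M]
arrraMM ⇒ arrraSMM   [M ::= S M]
arrraSMM ⇒ arrrarMM   [S ::= r]
arrrarMM ⇒ arrraraM   [M ::= a]
arrraraM ⇒ arrraraa   [M ::= a]

S ⇒ aM ⇒ aSM ⇒ aSrM ⇒ arrM ⇒ arrSM ⇒ arrrM ⇒ arrrSM ⇒ arrraMM ⇒ arrraSMM ⇒ arrrarMM ⇒ arrraraM ⇒ arrraraa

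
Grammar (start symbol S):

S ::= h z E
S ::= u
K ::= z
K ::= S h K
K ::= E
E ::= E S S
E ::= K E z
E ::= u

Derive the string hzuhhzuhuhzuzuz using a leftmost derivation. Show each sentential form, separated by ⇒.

S⇒hzE⇒hzKEz⇒hzEEz⇒hzKEzEz⇒hzShKEzEz⇒hzuhKEzEz⇒hzuhShKEzEz⇒hzuhhzEhKEzEz⇒hzuhhzuhKEzEz⇒hzuhhzuhShKEzEz⇒hzuhhzuhuhKEzEz⇒hzuhhzuhuhzEzEz⇒hzuhhzuhuhzuzEz⇒hzuhhzuhuhzuzuz

S ⇒ hzE   [S ::= h z E]
hzE ⇒ hzKEz   [E ::= K E z]
hzKEz ⇒ hzEEz   [K ::= E]
hzEEz ⇒ hzKEzEz   [E ::= K E z]
hzKEzEz ⇒ hzShKEzEz   [K ::= S h K]
hzShKEzEz ⇒ hzuhKEzEz   [S ::= u]
hzuhKEzEz ⇒ hzuhShKEzEz   [K ::= S h K]
hzuhShKEzEz ⇒ hzuhhzEhKEzEz   [S ::= h z E]
hzuhhzEhKEzEz ⇒ hzuhhzuhKEzEz   [E ::= u]
hzuhhzuhKEzEz ⇒ hzuhhzuhShKEzEz   [K ::= S h K]
hzuhhzuhShKEzEz ⇒ hzuhhzuhuhKEzEz   [S ::= u]
hzuhhzuhuhKEzEz ⇒ hzuhhzuhuhzEzEz   [K ::= z]
hzuhhzuhuhzEzEz ⇒ hzuhhzuhuhzuzEz   [E ::= u]
hzuhhzuhuhzuzEz ⇒ hzuhhzuhuhzuzuz   [E ::= u]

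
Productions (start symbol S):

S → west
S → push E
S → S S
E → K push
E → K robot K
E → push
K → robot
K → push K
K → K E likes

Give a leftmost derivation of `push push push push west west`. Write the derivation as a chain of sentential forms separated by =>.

S => S S   [S → S S]
S S => S S S   [S → S S]
S S S => push E S S   [S → push E]
push E S S => push push S S   [E → push]
push push S S => push push S S S   [S → S S]
push push S S S => push push push E S S   [S → push E]
push push push E S S => push push push push S S   [E → push]
push push push push S S => push push push push west S   [S → west]
push push push push west S => push push push push west west   [S → west]

S => S S => S S S => push E S S => push push S S => push push S S S => push push push E S S => push push push push S S => push push push push west S => push push push push west west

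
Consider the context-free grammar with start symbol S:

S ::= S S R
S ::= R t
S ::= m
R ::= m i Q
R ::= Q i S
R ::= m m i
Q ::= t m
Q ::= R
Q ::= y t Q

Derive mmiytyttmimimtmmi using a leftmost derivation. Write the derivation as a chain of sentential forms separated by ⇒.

S ⇒ SSR ⇒ mSR ⇒ mRtR ⇒ mmiQtR ⇒ mmiRtR ⇒ mmiQiStR ⇒ mmiytQiStR ⇒ mmiytytQiStR ⇒ mmiytytRiStR ⇒ mmiytytQiSiStR ⇒ mmiytyttmiSiStR ⇒ mmiytyttmimiStR ⇒ mmiytyttmimimtR ⇒ mmiytyttmimimtmmi

S ⇒ SSR   [S ::= S S R]
SSR ⇒ mSR   [S ::= m]
mSR ⇒ mRtR   [S ::= R t]
mRtR ⇒ mmiQtR   [R ::= m i Q]
mmiQtR ⇒ mmiRtR   [Q ::= R]
mmiRtR ⇒ mmiQiStR   [R ::= Q i S]
mmiQiStR ⇒ mmiytQiStR   [Q ::= y t Q]
mmiytQiStR ⇒ mmiytytQiStR   [Q ::= y t Q]
mmiytytQiStR ⇒ mmiytytRiStR   [Q ::= R]
mmiytytRiStR ⇒ mmiytytQiSiStR   [R ::= Q i S]
mmiytytQiSiStR ⇒ mmiytyttmiSiStR   [Q ::= t m]
mmiytyttmiSiStR ⇒ mmiytyttmimiStR   [S ::= m]
mmiytyttmimiStR ⇒ mmiytyttmimimtR   [S ::= m]
mmiytyttmimimtR ⇒ mmiytyttmimimtmmi   [R ::= m m i]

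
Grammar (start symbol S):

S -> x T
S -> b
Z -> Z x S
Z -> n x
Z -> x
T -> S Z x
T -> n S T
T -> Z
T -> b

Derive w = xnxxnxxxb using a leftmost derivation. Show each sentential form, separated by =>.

S => xT => xnST => xnxTT => xnxSZxT => xnxxTZxT => xnxxZZxT => xnxxnxZxT => xnxxnxxxT => xnxxnxxxb

S => xT   [S -> x T]
xT => xnST   [T -> n S T]
xnST => xnxTT   [S -> x T]
xnxTT => xnxSZxT   [T -> S Z x]
xnxSZxT => xnxxTZxT   [S -> x T]
xnxxTZxT => xnxxZZxT   [T -> Z]
xnxxZZxT => xnxxnxZxT   [Z -> n x]
xnxxnxZxT => xnxxnxxxT   [Z -> x]
xnxxnxxxT => xnxxnxxxb   [T -> b]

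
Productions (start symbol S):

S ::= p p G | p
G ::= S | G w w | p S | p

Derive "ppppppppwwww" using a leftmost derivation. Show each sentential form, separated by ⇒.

S ⇒ ppG   [S ::= p p G]
ppG ⇒ ppS   [G ::= S]
ppS ⇒ ppppG   [S ::= p p G]
ppppG ⇒ pppppS   [G ::= p S]
pppppS ⇒ pppppppG   [S ::= p p G]
pppppppG ⇒ pppppppGww   [G ::= G w w]
pppppppGww ⇒ pppppppGwwww   [G ::= G w w]
pppppppGwwww ⇒ pppppppSwwww   [G ::= S]
pppppppSwwww ⇒ ppppppppwwww   [S ::= p]

S ⇒ ppG ⇒ ppS ⇒ ppppG ⇒ pppppS ⇒ pppppppG ⇒ pppppppGww ⇒ pppppppGwwww ⇒ pppppppSwwww ⇒ ppppppppwwww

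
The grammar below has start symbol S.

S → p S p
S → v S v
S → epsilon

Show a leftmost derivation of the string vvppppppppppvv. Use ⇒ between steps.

S ⇒ vSv   [S → v S v]
vSv ⇒ vvSvv   [S → v S v]
vvSvv ⇒ vvpSpvv   [S → p S p]
vvpSpvv ⇒ vvppSppvv   [S → p S p]
vvppSppvv ⇒ vvpppSpppvv   [S → p S p]
vvpppSpppvv ⇒ vvppppSppppvv   [S → p S p]
vvppppSppppvv ⇒ vvpppppSpppppvv   [S → p S p]
vvpppppSpppppvv ⇒ vvppppppppppvv   [S → epsilon]

S ⇒ vSv ⇒ vvSvv ⇒ vvpSpvv ⇒ vvppSppvv ⇒ vvpppSpppvv ⇒ vvppppSppppvv ⇒ vvpppppSpppppvv ⇒ vvppppppppppvv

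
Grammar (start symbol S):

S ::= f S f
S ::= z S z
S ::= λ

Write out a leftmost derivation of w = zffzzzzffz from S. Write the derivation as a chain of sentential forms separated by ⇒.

S ⇒ zSz ⇒ zfSfz ⇒ zffSffz ⇒ zffzSzffz ⇒ zffzzSzzffz ⇒ zffzzzzffz

S ⇒ zSz   [S ::= z S z]
zSz ⇒ zfSfz   [S ::= f S f]
zfSfz ⇒ zffSffz   [S ::= f S f]
zffSffz ⇒ zffzSzffz   [S ::= z S z]
zffzSzffz ⇒ zffzzSzzffz   [S ::= z S z]
zffzzSzzffz ⇒ zffzzzzffz   [S ::= λ]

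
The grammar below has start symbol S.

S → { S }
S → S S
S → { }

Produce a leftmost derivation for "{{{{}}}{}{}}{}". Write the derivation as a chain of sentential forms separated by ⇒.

S ⇒ SS ⇒ {S}S ⇒ {SS}S ⇒ {SSS}S ⇒ {{S}SS}S ⇒ {{{S}}SS}S ⇒ {{{{}}}SS}S ⇒ {{{{}}}{}S}S ⇒ {{{{}}}{}{}}S ⇒ {{{{}}}{}{}}{}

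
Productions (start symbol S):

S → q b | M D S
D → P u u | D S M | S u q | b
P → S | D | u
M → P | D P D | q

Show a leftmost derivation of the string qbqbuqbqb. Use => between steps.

S => MDS => PDS => DDS => SuqDS => MDSuqDS => qDSuqDS => qbSuqDS => qbqbuqDS => qbqbuqbS => qbqbuqbqb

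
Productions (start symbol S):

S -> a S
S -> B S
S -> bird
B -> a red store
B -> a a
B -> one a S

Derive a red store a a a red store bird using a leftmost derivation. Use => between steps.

S => B S => a red store S => a red store B S => a red store a a S => a red store a a B S => a red store a a a red store S => a red store a a a red store bird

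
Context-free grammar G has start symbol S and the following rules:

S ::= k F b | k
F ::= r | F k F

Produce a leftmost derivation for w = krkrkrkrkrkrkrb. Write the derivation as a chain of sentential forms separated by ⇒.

S ⇒ kFb   [S ::= k F b]
kFb ⇒ kFkFb   [F ::= F k F]
kFkFb ⇒ kFkFkFb   [F ::= F k F]
kFkFkFb ⇒ kFkFkFkFb   [F ::= F k F]
kFkFkFkFb ⇒ kFkFkFkFkFb   [F ::= F k F]
kFkFkFkFkFb ⇒ krkFkFkFkFb   [F ::= r]
krkFkFkFkFb ⇒ krkrkFkFkFb   [F ::= r]
krkrkFkFkFb ⇒ krkrkFkFkFkFb   [F ::= F k F]
krkrkFkFkFkFb ⇒ krkrkFkFkFkFkFb   [F ::= F k F]
krkrkFkFkFkFkFb ⇒ krkrkrkFkFkFkFb   [F ::= r]
krkrkrkFkFkFkFb ⇒ krkrkrkrkFkFkFb   [F ::= r]
krkrkrkrkFkFkFb ⇒ krkrkrkrkrkFkFb   [F ::= r]
krkrkrkrkrkFkFb ⇒ krkrkrkrkrkrkFb   [F ::= r]
krkrkrkrkrkrkFb ⇒ krkrkrkrkrkrkrb   [F ::= r]

S⇒kFb⇒kFkFb⇒kFkFkFb⇒kFkFkFkFb⇒kFkFkFkFkFb⇒krkFkFkFkFb⇒krkrkFkFkFb⇒krkrkFkFkFkFb⇒krkrkFkFkFkFkFb⇒krkrkrkFkFkFkFb⇒krkrkrkrkFkFkFb⇒krkrkrkrkrkFkFb⇒krkrkrkrkrkrkFb⇒krkrkrkrkrkrkrb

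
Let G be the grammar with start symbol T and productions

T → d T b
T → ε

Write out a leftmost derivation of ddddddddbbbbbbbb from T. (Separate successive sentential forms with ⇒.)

T ⇒ dTb   [T → d T b]
dTb ⇒ ddTbb   [T → d T b]
ddTbb ⇒ dddTbbb   [T → d T b]
dddTbbb ⇒ ddddTbbbb   [T → d T b]
ddddTbbbb ⇒ dddddTbbbbb   [T → d T b]
dddddTbbbbb ⇒ ddddddTbbbbbb   [T → d T b]
ddddddTbbbbbb ⇒ dddddddTbbbbbbb   [T → d T b]
dddddddTbbbbbbb ⇒ ddddddddTbbbbbbbb   [T → d T b]
ddddddddTbbbbbbbb ⇒ ddddddddbbbbbbbb   [T → ε]

T ⇒ dTb ⇒ ddTbb ⇒ dddTbbb ⇒ ddddTbbbb ⇒ dddddTbbbbb ⇒ ddddddTbbbbbb ⇒ dddddddTbbbbbbb ⇒ ddddddddTbbbbbbbb ⇒ ddddddddbbbbbbbb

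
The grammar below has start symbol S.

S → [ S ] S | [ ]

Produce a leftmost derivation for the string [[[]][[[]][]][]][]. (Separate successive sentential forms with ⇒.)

S ⇒ [S]S   [S → [ S ] S]
[S]S ⇒ [[S]S]S   [S → [ S ] S]
[[S]S]S ⇒ [[[]]S]S   [S → [ ]]
[[[]]S]S ⇒ [[[]][S]S]S   [S → [ S ] S]
[[[]][S]S]S ⇒ [[[]][[S]S]S]S   [S → [ S ] S]
[[[]][[S]S]S]S ⇒ [[[]][[[]]S]S]S   [S → [ ]]
[[[]][[[]]S]S]S ⇒ [[[]][[[]][]]S]S   [S → [ ]]
[[[]][[[]][]]S]S ⇒ [[[]][[[]][]][]]S   [S → [ ]]
[[[]][[[]][]][]]S ⇒ [[[]][[[]][]][]][]   [S → [ ]]

S⇒[S]S⇒[[S]S]S⇒[[[]]S]S⇒[[[]][S]S]S⇒[[[]][[S]S]S]S⇒[[[]][[[]]S]S]S⇒[[[]][[[]][]]S]S⇒[[[]][[[]][]][]]S⇒[[[]][[[]][]][]][]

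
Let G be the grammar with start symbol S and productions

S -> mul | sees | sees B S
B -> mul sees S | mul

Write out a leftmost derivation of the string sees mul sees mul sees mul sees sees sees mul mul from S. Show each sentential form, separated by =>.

S => sees B S   [S -> sees B S]
sees B S => sees mul sees S S   [B -> mul sees S]
sees mul sees S S => sees mul sees mul S   [S -> mul]
sees mul sees mul S => sees mul sees mul sees B S   [S -> sees B S]
sees mul sees mul sees B S => sees mul sees mul sees mul sees S S   [B -> mul sees S]
sees mul sees mul sees mul sees S S => sees mul sees mul sees mul sees sees S   [S -> sees]
sees mul sees mul sees mul sees sees S => sees mul sees mul sees mul sees sees sees B S   [S -> sees B S]
sees mul sees mul sees mul sees sees sees B S => sees mul sees mul sees mul sees sees sees mul S   [B -> mul]
sees mul sees mul sees mul sees sees sees mul S => sees mul sees mul sees mul sees sees sees mul mul   [S -> mul]

S => sees B S => sees mul sees S S => sees mul sees mul S => sees mul sees mul sees B S => sees mul sees mul sees mul sees S S => sees mul sees mul sees mul sees sees S => sees mul sees mul sees mul sees sees sees B S => sees mul sees mul sees mul sees sees sees mul S => sees mul sees mul sees mul sees sees sees mul mul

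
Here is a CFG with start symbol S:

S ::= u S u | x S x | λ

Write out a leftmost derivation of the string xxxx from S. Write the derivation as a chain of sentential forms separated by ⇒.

S ⇒ xSx ⇒ xxSxx ⇒ xxxx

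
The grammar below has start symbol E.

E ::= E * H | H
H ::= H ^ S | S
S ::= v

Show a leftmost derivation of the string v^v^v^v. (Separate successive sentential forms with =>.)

E => H   [E ::= H]
H => H^S   [H ::= H ^ S]
H^S => H^S^S   [H ::= H ^ S]
H^S^S => H^S^S^S   [H ::= H ^ S]
H^S^S^S => S^S^S^S   [H ::= S]
S^S^S^S => v^S^S^S   [S ::= v]
v^S^S^S => v^v^S^S   [S ::= v]
v^v^S^S => v^v^v^S   [S ::= v]
v^v^v^S => v^v^v^v   [S ::= v]

E => H => H^S => H^S^S => H^S^S^S => S^S^S^S => v^S^S^S => v^v^S^S => v^v^v^S => v^v^v^v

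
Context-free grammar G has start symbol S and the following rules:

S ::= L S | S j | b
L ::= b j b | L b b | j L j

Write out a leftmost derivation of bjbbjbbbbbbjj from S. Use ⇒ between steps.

S ⇒ LS   [S ::= L S]
LS ⇒ bjbS   [L ::= b j b]
bjbS ⇒ bjbSj   [S ::= S j]
bjbSj ⇒ bjbSjj   [S ::= S j]
bjbSjj ⇒ bjbLSjj   [S ::= L S]
bjbLSjj ⇒ bjbLbbSjj   [L ::= L b b]
bjbLbbSjj ⇒ bjbLbbbbSjj   [L ::= L b b]
bjbLbbbbSjj ⇒ bjbbjbbbbbSjj   [L ::= b j b]
bjbbjbbbbbSjj ⇒ bjbbjbbbbbbjj   [S ::= b]

S ⇒ LS ⇒ bjbS ⇒ bjbSj ⇒ bjbSjj ⇒ bjbLSjj ⇒ bjbLbbSjj ⇒ bjbLbbbbSjj ⇒ bjbbjbbbbbSjj ⇒ bjbbjbbbbbbjj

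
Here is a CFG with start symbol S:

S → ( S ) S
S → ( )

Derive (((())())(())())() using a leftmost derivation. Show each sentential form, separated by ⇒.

S⇒(S)S⇒((S)S)S⇒(((S)S)S)S⇒(((())S)S)S⇒(((())())S)S⇒(((())())(S)S)S⇒(((())())(())S)S⇒(((())())(())())S⇒(((())())(())())()

S ⇒ (S)S   [S → ( S ) S]
(S)S ⇒ ((S)S)S   [S → ( S ) S]
((S)S)S ⇒ (((S)S)S)S   [S → ( S ) S]
(((S)S)S)S ⇒ (((())S)S)S   [S → ( )]
(((())S)S)S ⇒ (((())())S)S   [S → ( )]
(((())())S)S ⇒ (((())())(S)S)S   [S → ( S ) S]
(((())())(S)S)S ⇒ (((())())(())S)S   [S → ( )]
(((())())(())S)S ⇒ (((())())(())())S   [S → ( )]
(((())())(())())S ⇒ (((())())(())())()   [S → ( )]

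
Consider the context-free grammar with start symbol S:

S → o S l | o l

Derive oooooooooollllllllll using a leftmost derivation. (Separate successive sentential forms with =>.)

S=>oSl=>ooSll=>oooSlll=>ooooSllll=>oooooSlllll=>ooooooSllllll=>oooooooSlllllll=>ooooooooSllllllll=>oooooooooSlllllllll=>oooooooooollllllllll

S => oSl   [S → o S l]
oSl => ooSll   [S → o S l]
ooSll => oooSlll   [S → o S l]
oooSlll => ooooSllll   [S → o S l]
ooooSllll => oooooSlllll   [S → o S l]
oooooSlllll => ooooooSllllll   [S → o S l]
ooooooSllllll => oooooooSlllllll   [S → o S l]
oooooooSlllllll => ooooooooSllllllll   [S → o S l]
ooooooooSllllllll => oooooooooSlllllllll   [S → o S l]
oooooooooSlllllllll => oooooooooollllllllll   [S → o l]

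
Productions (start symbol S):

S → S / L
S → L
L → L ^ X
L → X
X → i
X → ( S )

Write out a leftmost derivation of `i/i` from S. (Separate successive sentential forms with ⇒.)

S ⇒ S/L   [S → S / L]
S/L ⇒ L/L   [S → L]
L/L ⇒ X/L   [L → X]
X/L ⇒ i/L   [X → i]
i/L ⇒ i/X   [L → X]
i/X ⇒ i/i   [X → i]

S ⇒ S/L ⇒ L/L ⇒ X/L ⇒ i/L ⇒ i/X ⇒ i/i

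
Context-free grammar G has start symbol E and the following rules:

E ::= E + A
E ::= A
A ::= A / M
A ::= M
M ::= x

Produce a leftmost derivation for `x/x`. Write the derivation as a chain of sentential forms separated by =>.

E => A => A/M => M/M => x/M => x/x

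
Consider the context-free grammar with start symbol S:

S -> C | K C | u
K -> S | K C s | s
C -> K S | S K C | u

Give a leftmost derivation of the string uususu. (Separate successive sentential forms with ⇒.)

S ⇒ KC ⇒ KCsC ⇒ SCsC ⇒ uCsC ⇒ uSKCsC ⇒ uCKCsC ⇒ uuKCsC ⇒ uusCsC ⇒ uususC ⇒ uususu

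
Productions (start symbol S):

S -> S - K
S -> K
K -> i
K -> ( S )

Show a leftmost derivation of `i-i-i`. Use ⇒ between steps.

S ⇒ S-K ⇒ S-K-K ⇒ K-K-K ⇒ i-K-K ⇒ i-i-K ⇒ i-i-i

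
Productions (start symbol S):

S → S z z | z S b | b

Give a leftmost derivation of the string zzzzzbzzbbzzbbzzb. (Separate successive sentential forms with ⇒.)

S ⇒ zSb   [S → z S b]
zSb ⇒ zSzzb   [S → S z z]
zSzzb ⇒ zzSbzzb   [S → z S b]
zzSbzzb ⇒ zzzSbbzzb   [S → z S b]
zzzSbbzzb ⇒ zzzSzzbbzzb   [S → S z z]
zzzSzzbbzzb ⇒ zzzzSbzzbbzzb   [S → z S b]
zzzzSbzzbbzzb ⇒ zzzzzSbbzzbbzzb   [S → z S b]
zzzzzSbbzzbbzzb ⇒ zzzzzSzzbbzzbbzzb   [S → S z z]
zzzzzSzzbbzzbbzzb ⇒ zzzzzbzzbbzzbbzzb   [S → b]

S ⇒ zSb ⇒ zSzzb ⇒ zzSbzzb ⇒ zzzSbbzzb ⇒ zzzSzzbbzzb ⇒ zzzzSbzzbbzzb ⇒ zzzzzSbbzzbbzzb ⇒ zzzzzSzzbbzzbbzzb ⇒ zzzzzbzzbbzzbbzzb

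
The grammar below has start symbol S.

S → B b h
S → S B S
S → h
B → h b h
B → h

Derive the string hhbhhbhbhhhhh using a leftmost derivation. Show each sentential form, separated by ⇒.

S ⇒ SBS   [S → S B S]
SBS ⇒ SBSBS   [S → S B S]
SBSBS ⇒ hBSBS   [S → h]
hBSBS ⇒ hhbhSBS   [B → h b h]
hhbhSBS ⇒ hhbhBbhBS   [S → B b h]
hhbhBbhBS ⇒ hhbhhbhbhBS   [B → h b h]
hhbhhbhbhBS ⇒ hhbhhbhbhhS   [B → h]
hhbhhbhbhhS ⇒ hhbhhbhbhhSBS   [S → S B S]
hhbhhbhbhhSBS ⇒ hhbhhbhbhhhBS   [S → h]
hhbhhbhbhhhBS ⇒ hhbhhbhbhhhhS   [B → h]
hhbhhbhbhhhhS ⇒ hhbhhbhbhhhhh   [S → h]

S⇒SBS⇒SBSBS⇒hBSBS⇒hhbhSBS⇒hhbhBbhBS⇒hhbhhbhbhBS⇒hhbhhbhbhhS⇒hhbhhbhbhhSBS⇒hhbhhbhbhhhBS⇒hhbhhbhbhhhhS⇒hhbhhbhbhhhhh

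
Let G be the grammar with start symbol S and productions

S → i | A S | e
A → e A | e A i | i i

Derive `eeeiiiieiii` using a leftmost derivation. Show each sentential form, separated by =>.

S => AS   [S → A S]
AS => eAiS   [A → e A i]
eAiS => eeAiS   [A → e A]
eeAiS => eeeAiiS   [A → e A i]
eeeAiiS => eeeiiiiS   [A → i i]
eeeiiiiS => eeeiiiiAS   [S → A S]
eeeiiiiAS => eeeiiiieAS   [A → e A]
eeeiiiieAS => eeeiiiieiiS   [A → i i]
eeeiiiieiiS => eeeiiiieiii   [S → i]

S => AS => eAiS => eeAiS => eeeAiiS => eeeiiiiS => eeeiiiiAS => eeeiiiieAS => eeeiiiieiiS => eeeiiiieiii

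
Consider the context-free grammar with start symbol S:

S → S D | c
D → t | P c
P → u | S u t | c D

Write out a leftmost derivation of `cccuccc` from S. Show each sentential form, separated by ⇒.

S ⇒ SD   [S → S D]
SD ⇒ cD   [S → c]
cD ⇒ cPc   [D → P c]
cPc ⇒ ccDc   [P → c D]
ccDc ⇒ ccPcc   [D → P c]
ccPcc ⇒ cccDcc   [P → c D]
cccDcc ⇒ cccPccc   [D → P c]
cccPccc ⇒ cccuccc   [P → u]

S⇒SD⇒cD⇒cPc⇒ccDc⇒ccPcc⇒cccDcc⇒cccPccc⇒cccuccc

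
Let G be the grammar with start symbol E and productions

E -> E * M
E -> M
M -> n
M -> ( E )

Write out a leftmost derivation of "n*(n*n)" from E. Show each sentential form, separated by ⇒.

E ⇒ E*M ⇒ M*M ⇒ n*M ⇒ n*(E) ⇒ n*(E*M) ⇒ n*(M*M) ⇒ n*(n*M) ⇒ n*(n*n)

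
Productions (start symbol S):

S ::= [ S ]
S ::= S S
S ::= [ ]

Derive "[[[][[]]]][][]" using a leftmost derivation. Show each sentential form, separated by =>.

S => SS   [S ::= S S]
SS => SSS   [S ::= S S]
SSS => [S]SS   [S ::= [ S ]]
[S]SS => [[S]]SS   [S ::= [ S ]]
[[S]]SS => [[SS]]SS   [S ::= S S]
[[SS]]SS => [[[]S]]SS   [S ::= [ ]]
[[[]S]]SS => [[[][S]]]SS   [S ::= [ S ]]
[[[][S]]]SS => [[[][[]]]]SS   [S ::= [ ]]
[[[][[]]]]SS => [[[][[]]]][]S   [S ::= [ ]]
[[[][[]]]][]S => [[[][[]]]][][]   [S ::= [ ]]

S => SS => SSS => [S]SS => [[S]]SS => [[SS]]SS => [[[]S]]SS => [[[][S]]]SS => [[[][[]]]]SS => [[[][[]]]][]S => [[[][[]]]][][]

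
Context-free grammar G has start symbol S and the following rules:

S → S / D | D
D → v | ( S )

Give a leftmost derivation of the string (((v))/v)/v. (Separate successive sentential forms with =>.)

S => S/D => D/D => (S)/D => (S/D)/D => (D/D)/D => ((S)/D)/D => ((D)/D)/D => (((S))/D)/D => (((D))/D)/D => (((v))/D)/D => (((v))/v)/D => (((v))/v)/v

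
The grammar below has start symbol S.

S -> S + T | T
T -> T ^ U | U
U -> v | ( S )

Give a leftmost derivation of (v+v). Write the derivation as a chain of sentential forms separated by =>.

S => T => U => (S) => (S+T) => (T+T) => (U+T) => (v+T) => (v+U) => (v+v)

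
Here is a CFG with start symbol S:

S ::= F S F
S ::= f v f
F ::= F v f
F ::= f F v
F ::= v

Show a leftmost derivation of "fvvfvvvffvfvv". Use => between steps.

S => FSF   [S ::= F S F]
FSF => fFvSF   [F ::= f F v]
fFvSF => fFvfvSF   [F ::= F v f]
fFvfvSF => fvvfvSF   [F ::= v]
fvvfvSF => fvvfvFSFF   [S ::= F S F]
fvvfvFSFF => fvvfvFvfSFF   [F ::= F v f]
fvvfvFvfSFF => fvvfvvvfSFF   [F ::= v]
fvvfvvvfSFF => fvvfvvvffvfFF   [S ::= f v f]
fvvfvvvffvfFF => fvvfvvvffvfvF   [F ::= v]
fvvfvvvffvfvF => fvvfvvvffvfvv   [F ::= v]

S=>FSF=>fFvSF=>fFvfvSF=>fvvfvSF=>fvvfvFSFF=>fvvfvFvfSFF=>fvvfvvvfSFF=>fvvfvvvffvfFF=>fvvfvvvffvfvF=>fvvfvvvffvfvv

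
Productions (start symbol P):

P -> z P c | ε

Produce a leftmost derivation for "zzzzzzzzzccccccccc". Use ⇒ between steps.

P ⇒ zPc ⇒ zzPcc ⇒ zzzPccc ⇒ zzzzPcccc ⇒ zzzzzPccccc ⇒ zzzzzzPcccccc ⇒ zzzzzzzPccccccc ⇒ zzzzzzzzPcccccccc ⇒ zzzzzzzzzPccccccccc ⇒ zzzzzzzzzccccccccc

P ⇒ zPc   [P -> z P c]
zPc ⇒ zzPcc   [P -> z P c]
zzPcc ⇒ zzzPccc   [P -> z P c]
zzzPccc ⇒ zzzzPcccc   [P -> z P c]
zzzzPcccc ⇒ zzzzzPccccc   [P -> z P c]
zzzzzPccccc ⇒ zzzzzzPcccccc   [P -> z P c]
zzzzzzPcccccc ⇒ zzzzzzzPccccccc   [P -> z P c]
zzzzzzzPccccccc ⇒ zzzzzzzzPcccccccc   [P -> z P c]
zzzzzzzzPcccccccc ⇒ zzzzzzzzzPccccccccc   [P -> z P c]
zzzzzzzzzPccccccccc ⇒ zzzzzzzzzccccccccc   [P -> ε]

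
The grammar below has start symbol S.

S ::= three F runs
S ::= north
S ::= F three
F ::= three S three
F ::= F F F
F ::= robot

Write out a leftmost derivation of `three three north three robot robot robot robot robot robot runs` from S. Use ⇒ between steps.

S ⇒ three F runs   [S ::= three F runs]
three F runs ⇒ three F F F runs   [F ::= F F F]
three F F F runs ⇒ three F F F F F runs   [F ::= F F F]
three F F F F F runs ⇒ three three S three F F F F runs   [F ::= three S three]
three three S three F F F F runs ⇒ three three north three F F F F runs   [S ::= north]
three three north three F F F F runs ⇒ three three north three F F F F F F runs   [F ::= F F F]
three three north three F F F F F F runs ⇒ three three north three robot F F F F F runs   [F ::= robot]
three three north three robot F F F F F runs ⇒ three three north three robot robot F F F F runs   [F ::= robot]
three three north three robot robot F F F F runs ⇒ three three north three robot robot robot F F F runs   [F ::= robot]
three three north three robot robot robot F F F runs ⇒ three three north three robot robot robot robot F F runs   [F ::= robot]
three three north three robot robot robot robot F F runs ⇒ three three north three robot robot robot robot robot F runs   [F ::= robot]
three three north three robot robot robot robot robot F runs ⇒ three three north three robot robot robot robot robot robot runs   [F ::= robot]

S ⇒ three F runs ⇒ three F F F runs ⇒ three F F F F F runs ⇒ three three S three F F F F runs ⇒ three three north three F F F F runs ⇒ three three north three F F F F F F runs ⇒ three three north three robot F F F F F runs ⇒ three three north three robot robot F F F F runs ⇒ three three north three robot robot robot F F F runs ⇒ three three north three robot robot robot robot F F runs ⇒ three three north three robot robot robot robot robot F runs ⇒ three three north three robot robot robot robot robot robot runs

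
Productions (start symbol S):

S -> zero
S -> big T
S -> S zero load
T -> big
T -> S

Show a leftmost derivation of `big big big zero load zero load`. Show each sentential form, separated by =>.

S => S zero load   [S -> S zero load]
S zero load => S zero load zero load   [S -> S zero load]
S zero load zero load => big T zero load zero load   [S -> big T]
big T zero load zero load => big S zero load zero load   [T -> S]
big S zero load zero load => big big T zero load zero load   [S -> big T]
big big T zero load zero load => big big big zero load zero load   [T -> big]

S => S zero load => S zero load zero load => big T zero load zero load => big S zero load zero load => big big T zero load zero load => big big big zero load zero load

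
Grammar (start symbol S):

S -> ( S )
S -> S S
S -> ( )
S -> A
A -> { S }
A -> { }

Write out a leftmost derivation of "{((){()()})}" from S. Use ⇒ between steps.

S ⇒ A   [S -> A]
A ⇒ {S}   [A -> { S }]
{S} ⇒ {(S)}   [S -> ( S )]
{(S)} ⇒ {(SS)}   [S -> S S]
{(SS)} ⇒ {(()S)}   [S -> ( )]
{(()S)} ⇒ {(()A)}   [S -> A]
{(()A)} ⇒ {((){S})}   [A -> { S }]
{((){S})} ⇒ {((){SS})}   [S -> S S]
{((){SS})} ⇒ {((){()S})}   [S -> ( )]
{((){()S})} ⇒ {((){()()})}   [S -> ( )]

S ⇒ A ⇒ {S} ⇒ {(S)} ⇒ {(SS)} ⇒ {(()S)} ⇒ {(()A)} ⇒ {((){S})} ⇒ {((){SS})} ⇒ {((){()S})} ⇒ {((){()()})}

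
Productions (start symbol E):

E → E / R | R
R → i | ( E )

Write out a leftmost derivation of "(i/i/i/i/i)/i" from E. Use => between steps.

E => E/R   [E → E / R]
E/R => R/R   [E → R]
R/R => (E)/R   [R → ( E )]
(E)/R => (E/R)/R   [E → E / R]
(E/R)/R => (E/R/R)/R   [E → E / R]
(E/R/R)/R => (E/R/R/R)/R   [E → E / R]
(E/R/R/R)/R => (E/R/R/R/R)/R   [E → E / R]
(E/R/R/R/R)/R => (R/R/R/R/R)/R   [E → R]
(R/R/R/R/R)/R => (i/R/R/R/R)/R   [R → i]
(i/R/R/R/R)/R => (i/i/R/R/R)/R   [R → i]
(i/i/R/R/R)/R => (i/i/i/R/R)/R   [R → i]
(i/i/i/R/R)/R => (i/i/i/i/R)/R   [R → i]
(i/i/i/i/R)/R => (i/i/i/i/i)/R   [R → i]
(i/i/i/i/i)/R => (i/i/i/i/i)/i   [R → i]

E => E/R => R/R => (E)/R => (E/R)/R => (E/R/R)/R => (E/R/R/R)/R => (E/R/R/R/R)/R => (R/R/R/R/R)/R => (i/R/R/R/R)/R => (i/i/R/R/R)/R => (i/i/i/R/R)/R => (i/i/i/i/R)/R => (i/i/i/i/i)/R => (i/i/i/i/i)/i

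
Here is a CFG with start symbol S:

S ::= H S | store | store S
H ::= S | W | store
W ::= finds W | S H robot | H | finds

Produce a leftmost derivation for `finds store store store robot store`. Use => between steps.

S => H S   [S ::= H S]
H S => W S   [H ::= W]
W S => finds W S   [W ::= finds W]
finds W S => finds S H robot S   [W ::= S H robot]
finds S H robot S => finds H S H robot S   [S ::= H S]
finds H S H robot S => finds S S H robot S   [H ::= S]
finds S S H robot S => finds store S H robot S   [S ::= store]
finds store S H robot S => finds store store H robot S   [S ::= store]
finds store store H robot S => finds store store store robot S   [H ::= store]
finds store store store robot S => finds store store store robot store   [S ::= store]

S => H S => W S => finds W S => finds S H robot S => finds H S H robot S => finds S S H robot S => finds store S H robot S => finds store store H robot S => finds store store store robot S => finds store store store robot store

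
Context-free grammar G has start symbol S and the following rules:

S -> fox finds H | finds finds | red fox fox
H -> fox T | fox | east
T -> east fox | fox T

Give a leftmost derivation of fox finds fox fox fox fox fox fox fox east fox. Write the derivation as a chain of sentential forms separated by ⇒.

S ⇒ fox finds H ⇒ fox finds fox T ⇒ fox finds fox fox T ⇒ fox finds fox fox fox T ⇒ fox finds fox fox fox fox T ⇒ fox finds fox fox fox fox fox T ⇒ fox finds fox fox fox fox fox fox T ⇒ fox finds fox fox fox fox fox fox fox T ⇒ fox finds fox fox fox fox fox fox fox east fox

S ⇒ fox finds H   [S -> fox finds H]
fox finds H ⇒ fox finds fox T   [H -> fox T]
fox finds fox T ⇒ fox finds fox fox T   [T -> fox T]
fox finds fox fox T ⇒ fox finds fox fox fox T   [T -> fox T]
fox finds fox fox fox T ⇒ fox finds fox fox fox fox T   [T -> fox T]
fox finds fox fox fox fox T ⇒ fox finds fox fox fox fox fox T   [T -> fox T]
fox finds fox fox fox fox fox T ⇒ fox finds fox fox fox fox fox fox T   [T -> fox T]
fox finds fox fox fox fox fox fox T ⇒ fox finds fox fox fox fox fox fox fox T   [T -> fox T]
fox finds fox fox fox fox fox fox fox T ⇒ fox finds fox fox fox fox fox fox fox east fox   [T -> east fox]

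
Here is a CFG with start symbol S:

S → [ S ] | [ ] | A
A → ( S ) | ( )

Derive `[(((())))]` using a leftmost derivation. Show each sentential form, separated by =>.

S => [S] => [A] => [(S)] => [(A)] => [((S))] => [((A))] => [(((S)))] => [(((A)))] => [(((())))]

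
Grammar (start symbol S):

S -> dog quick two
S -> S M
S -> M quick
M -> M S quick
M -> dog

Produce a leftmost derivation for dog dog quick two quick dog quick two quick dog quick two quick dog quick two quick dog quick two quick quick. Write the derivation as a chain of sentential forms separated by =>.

S => M quick => M S quick quick => M S quick S quick quick => M S quick S quick S quick quick => M S quick S quick S quick S quick quick => M S quick S quick S quick S quick S quick quick => dog S quick S quick S quick S quick S quick quick => dog dog quick two quick S quick S quick S quick S quick quick => dog dog quick two quick dog quick two quick S quick S quick S quick quick => dog dog quick two quick dog quick two quick dog quick two quick S quick S quick quick => dog dog quick two quick dog quick two quick dog quick two quick dog quick two quick S quick quick => dog dog quick two quick dog quick two quick dog quick two quick dog quick two quick dog quick two quick quick

S => M quick   [S -> M quick]
M quick => M S quick quick   [M -> M S quick]
M S quick quick => M S quick S quick quick   [M -> M S quick]
M S quick S quick quick => M S quick S quick S quick quick   [M -> M S quick]
M S quick S quick S quick quick => M S quick S quick S quick S quick quick   [M -> M S quick]
M S quick S quick S quick S quick quick => M S quick S quick S quick S quick S quick quick   [M -> M S quick]
M S quick S quick S quick S quick S quick quick => dog S quick S quick S quick S quick S quick quick   [M -> dog]
dog S quick S quick S quick S quick S quick quick => dog dog quick two quick S quick S quick S quick S quick quick   [S -> dog quick two]
dog dog quick two quick S quick S quick S quick S quick quick => dog dog quick two quick dog quick two quick S quick S quick S quick quick   [S -> dog quick two]
dog dog quick two quick dog quick two quick S quick S quick S quick quick => dog dog quick two quick dog quick two quick dog quick two quick S quick S quick quick   [S -> dog quick two]
dog dog quick two quick dog quick two quick dog quick two quick S quick S quick quick => dog dog quick two quick dog quick two quick dog quick two quick dog quick two quick S quick quick   [S -> dog quick two]
dog dog quick two quick dog quick two quick dog quick two quick dog quick two quick S quick quick => dog dog quick two quick dog quick two quick dog quick two quick dog quick two quick dog quick two quick quick   [S -> dog quick two]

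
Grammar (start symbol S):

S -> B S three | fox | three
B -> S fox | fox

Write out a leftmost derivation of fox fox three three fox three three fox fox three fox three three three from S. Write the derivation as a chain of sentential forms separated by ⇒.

S ⇒ B S three   [S -> B S three]
B S three ⇒ fox S three   [B -> fox]
fox S three ⇒ fox B S three three   [S -> B S three]
fox B S three three ⇒ fox S fox S three three   [B -> S fox]
fox S fox S three three ⇒ fox B S three fox S three three   [S -> B S three]
fox B S three fox S three three ⇒ fox S fox S three fox S three three   [B -> S fox]
fox S fox S three fox S three three ⇒ fox B S three fox S three fox S three three   [S -> B S three]
fox B S three fox S three fox S three three ⇒ fox S fox S three fox S three fox S three three   [B -> S fox]
fox S fox S three fox S three fox S three three ⇒ fox B S three fox S three fox S three fox S three three   [S -> B S three]
fox B S three fox S three fox S three fox S three three ⇒ fox fox S three fox S three fox S three fox S three three   [B -> fox]
fox fox S three fox S three fox S three fox S three three ⇒ fox fox three three fox S three fox S three fox S three three   [S -> three]
fox fox three three fox S three fox S three fox S three three ⇒ fox fox three three fox three three fox S three fox S three three   [S -> three]
fox fox three three fox three three fox S three fox S three three ⇒ fox fox three three fox three three fox fox three fox S three three   [S -> fox]
fox fox three three fox three three fox fox three fox S three three ⇒ fox fox three three fox three three fox fox three fox three three three   [S -> three]

S ⇒ B S three ⇒ fox S three ⇒ fox B S three three ⇒ fox S fox S three three ⇒ fox B S three fox S three three ⇒ fox S fox S three fox S three three ⇒ fox B S three fox S three fox S three three ⇒ fox S fox S three fox S three fox S three three ⇒ fox B S three fox S three fox S three fox S three three ⇒ fox fox S three fox S three fox S three fox S three three ⇒ fox fox three three fox S three fox S three fox S three three ⇒ fox fox three three fox three three fox S three fox S three three ⇒ fox fox three three fox three three fox fox three fox S three three ⇒ fox fox three three fox three three fox fox three fox three three three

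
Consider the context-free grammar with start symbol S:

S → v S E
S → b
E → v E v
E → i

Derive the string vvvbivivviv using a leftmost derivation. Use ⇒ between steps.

S ⇒ vSE   [S → v S E]
vSE ⇒ vvSEE   [S → v S E]
vvSEE ⇒ vvvSEEE   [S → v S E]
vvvSEEE ⇒ vvvbEEE   [S → b]
vvvbEEE ⇒ vvvbiEE   [E → i]
vvvbiEE ⇒ vvvbivEvE   [E → v E v]
vvvbivEvE ⇒ vvvbivivE   [E → i]
vvvbivivE ⇒ vvvbivivvEv   [E → v E v]
vvvbivivvEv ⇒ vvvbivivviv   [E → i]

S ⇒ vSE ⇒ vvSEE ⇒ vvvSEEE ⇒ vvvbEEE ⇒ vvvbiEE ⇒ vvvbivEvE ⇒ vvvbivivE ⇒ vvvbivivvEv ⇒ vvvbivivviv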